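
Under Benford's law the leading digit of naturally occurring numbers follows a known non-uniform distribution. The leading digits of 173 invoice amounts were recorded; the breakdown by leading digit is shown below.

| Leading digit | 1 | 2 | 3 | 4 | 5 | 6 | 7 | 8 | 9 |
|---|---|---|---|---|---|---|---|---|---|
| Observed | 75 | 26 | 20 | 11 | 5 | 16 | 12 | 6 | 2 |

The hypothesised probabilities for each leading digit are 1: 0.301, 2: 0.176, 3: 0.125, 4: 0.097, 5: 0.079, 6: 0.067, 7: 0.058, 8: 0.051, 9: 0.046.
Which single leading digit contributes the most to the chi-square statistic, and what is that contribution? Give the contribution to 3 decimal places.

Expected counts E_i = n·p_i: 173×0.301 = 52.073, 173×0.176 = 30.448, 173×0.125 = 21.625, 173×0.097 = 16.781, 173×0.079 = 13.667, 173×0.067 = 11.591, 173×0.058 = 10.034, 173×0.051 = 8.823, 173×0.046 = 7.958.
1: (75 − 52.073)²/52.073 = 525.647329/52.073 = 10.0944
2: (26 − 30.448)²/30.448 = 19.784704/30.448 = 0.6498
3: (20 − 21.625)²/21.625 = 2.640625/21.625 = 0.1221
4: (11 − 16.781)²/16.781 = 33.419961/16.781 = 1.9915
5: (5 − 13.667)²/13.667 = 75.116889/13.667 = 5.4962
6: (16 − 11.591)²/11.591 = 19.439281/11.591 = 1.6771
7: (12 − 10.034)²/10.034 = 3.865156/10.034 = 0.3852
8: (6 − 8.823)²/8.823 = 7.969329/8.823 = 0.9032
9: (2 − 7.958)²/7.958 = 35.497764/7.958 = 4.4606
The largest term is for 1: 10.094.

1, 10.094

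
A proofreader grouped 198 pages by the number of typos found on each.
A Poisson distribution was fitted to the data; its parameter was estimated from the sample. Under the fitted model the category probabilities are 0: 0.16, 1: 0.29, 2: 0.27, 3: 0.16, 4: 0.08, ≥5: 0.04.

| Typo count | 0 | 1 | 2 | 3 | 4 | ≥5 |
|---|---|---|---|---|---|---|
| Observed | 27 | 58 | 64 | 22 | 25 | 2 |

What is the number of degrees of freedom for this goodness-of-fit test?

There are k = 6 categories and 1 parameter estimated from the data, so df = 6 − 1 − 1 = 4.

4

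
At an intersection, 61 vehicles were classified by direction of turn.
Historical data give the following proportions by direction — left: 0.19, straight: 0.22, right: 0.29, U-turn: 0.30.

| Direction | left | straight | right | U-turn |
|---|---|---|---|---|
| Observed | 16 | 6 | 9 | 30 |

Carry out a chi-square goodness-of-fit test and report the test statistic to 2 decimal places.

Expected counts E_i = n·p_i: 61×0.19 = 11.59, 61×0.22 = 13.42, 61×0.29 = 17.69, 61×0.30 = 18.3.
χ² = (16−11.59)²/11.59 + (6−13.42)²/13.42 + (9−17.69)²/17.69 + (30−18.3)²/18.3
   = 1.678 + 4.103 + 4.269 + 7.480
Sum = 17.53

17.53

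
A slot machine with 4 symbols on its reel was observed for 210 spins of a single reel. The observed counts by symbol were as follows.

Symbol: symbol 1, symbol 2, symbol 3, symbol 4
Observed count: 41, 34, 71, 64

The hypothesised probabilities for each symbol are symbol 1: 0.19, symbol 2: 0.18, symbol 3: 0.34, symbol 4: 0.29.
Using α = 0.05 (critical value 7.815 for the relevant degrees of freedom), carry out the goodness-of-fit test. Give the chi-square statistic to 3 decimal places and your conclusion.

0.572; do not reject

Expected counts E_i = n·p_i: 210×0.19 = 39.9, 210×0.18 = 37.8, 210×0.34 = 71.4, 210×0.29 = 60.9.
cat           O        E   (O−E)²/E
symbol 1     41     39.9     0.0303
symbol 2     34     37.8     0.3820
symbol 3     71     71.4     0.0022
symbol 4     64     60.9     0.1578
Sum = 0.572
df = 3. Since 0.572 < 7.815, we do not reject H₀.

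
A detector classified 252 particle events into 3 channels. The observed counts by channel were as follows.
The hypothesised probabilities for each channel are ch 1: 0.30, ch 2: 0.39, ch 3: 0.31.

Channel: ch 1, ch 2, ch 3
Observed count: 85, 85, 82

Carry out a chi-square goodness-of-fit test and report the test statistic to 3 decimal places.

3.156

Expected counts E_i = n·p_i: 252×0.30 = 75.6, 252×0.39 = 98.28, 252×0.31 = 78.12.
cat         O        E   (O−E)²/E
ch 1       85     75.6     1.1688
ch 2       85    98.28     1.7944
ch 3       82    78.12     0.1927
Sum = 3.156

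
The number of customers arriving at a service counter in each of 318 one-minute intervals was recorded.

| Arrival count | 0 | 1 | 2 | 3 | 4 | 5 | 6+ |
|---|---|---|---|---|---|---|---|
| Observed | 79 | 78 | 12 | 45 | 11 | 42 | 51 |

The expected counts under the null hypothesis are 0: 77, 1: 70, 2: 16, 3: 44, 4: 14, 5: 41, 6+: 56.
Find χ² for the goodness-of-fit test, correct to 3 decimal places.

χ² = (79−77)²/77 + (78−70)²/70 + (12−16)²/16 + (45−44)²/44 + (11−14)²/14 + (42−41)²/41 + (51−56)²/56
   = 0.0519 + 0.9143 + 1.0000 + 0.0227 + 0.6429 + 0.0244 + 0.4464
Sum = 3.103

3.103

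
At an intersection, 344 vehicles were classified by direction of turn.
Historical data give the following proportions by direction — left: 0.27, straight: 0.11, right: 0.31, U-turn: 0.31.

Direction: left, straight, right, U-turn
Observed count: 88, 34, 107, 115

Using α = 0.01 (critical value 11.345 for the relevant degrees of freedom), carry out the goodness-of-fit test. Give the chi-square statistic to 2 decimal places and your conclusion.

Expected counts E_i = n·p_i: 344×0.27 = 92.88, 344×0.11 = 37.84, 344×0.31 = 106.64, 344×0.31 = 106.64.
left: (88 − 92.88)²/92.88 = 23.8144/92.88 = 0.256
straight: (34 − 37.84)²/37.84 = 14.7456/37.84 = 0.390
right: (107 − 106.64)²/106.64 = 0.1296/106.64 = 0.001
U-turn: (115 − 106.64)²/106.64 = 69.8896/106.64 = 0.655
Sum = 1.30
df = 3. Since 1.30 < 11.345, we do not reject H₀.

1.30; do not reject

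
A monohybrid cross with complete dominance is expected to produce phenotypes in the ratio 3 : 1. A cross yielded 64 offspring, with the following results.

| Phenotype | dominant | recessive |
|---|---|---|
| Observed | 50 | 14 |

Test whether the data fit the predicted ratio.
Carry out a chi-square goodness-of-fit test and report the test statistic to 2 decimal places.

Ratio total = 4. Expected counts: 64×3/4 = 48, 64×1/4 = 16.
χ² = (50−48)²/48 + (14−16)²/16
   = 0.083 + 0.250
Sum = 0.33

0.33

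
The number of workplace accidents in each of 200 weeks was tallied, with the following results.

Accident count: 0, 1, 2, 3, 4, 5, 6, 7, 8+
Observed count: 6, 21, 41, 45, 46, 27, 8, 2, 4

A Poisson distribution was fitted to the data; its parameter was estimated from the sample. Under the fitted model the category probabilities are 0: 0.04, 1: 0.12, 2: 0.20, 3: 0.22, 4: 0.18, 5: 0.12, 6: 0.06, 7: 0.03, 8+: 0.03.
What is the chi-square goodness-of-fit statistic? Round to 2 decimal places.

8.74

Expected counts E_i = n·p_i: 200×0.04 = 8, 200×0.12 = 24, 200×0.20 = 40, 200×0.22 = 44, 200×0.18 = 36, 200×0.12 = 24, 200×0.06 = 12, 200×0.03 = 6, 200×0.03 = 6.
χ² = (6−8)²/8 + (21−24)²/24 + (41−40)²/40 + (45−44)²/44 + (46−36)²/36 + (27−24)²/24 + (8−12)²/12 + (2−6)²/6 + (4−6)²/6
   = 0.500 + 0.375 + 0.025 + 0.023 + 2.778 + 0.375 + 1.333 + 2.667 + 0.667
Sum = 8.74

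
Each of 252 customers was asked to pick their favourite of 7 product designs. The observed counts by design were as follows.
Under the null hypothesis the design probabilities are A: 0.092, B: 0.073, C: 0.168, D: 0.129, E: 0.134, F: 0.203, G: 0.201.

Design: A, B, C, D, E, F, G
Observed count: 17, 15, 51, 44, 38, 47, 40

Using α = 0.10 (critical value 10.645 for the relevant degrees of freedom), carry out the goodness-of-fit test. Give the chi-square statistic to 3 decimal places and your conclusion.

11.220; reject

Expected counts E_i = n·p_i: 252×0.092 = 23.184, 252×0.073 = 18.396, 252×0.168 = 42.336, 252×0.129 = 32.508, 252×0.134 = 33.768, 252×0.203 = 51.156, 252×0.201 = 50.652.
χ² = (17−23.184)²/23.184 + (15−18.396)²/18.396 + (51−42.336)²/42.336 + (44−32.508)²/32.508 + (38−33.768)²/33.768 + (47−51.156)²/51.156 + (40−50.652)²/50.652
   = 1.6495 + 0.6269 + 1.7731 + 4.0626 + 0.5304 + 0.3376 + 2.2401
Sum = 11.220
df = 6. Since 11.220 > 10.645, we reject H₀.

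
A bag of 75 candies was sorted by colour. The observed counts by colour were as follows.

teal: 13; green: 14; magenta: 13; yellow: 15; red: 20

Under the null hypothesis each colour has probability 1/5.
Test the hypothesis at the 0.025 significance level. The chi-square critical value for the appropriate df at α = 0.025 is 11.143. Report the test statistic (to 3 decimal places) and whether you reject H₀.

2.267; do not reject

Expected count for each of the 5 categories: 75/5 = 15.
χ² = (13−15)²/15 + (14−15)²/15 + (13−15)²/15 + (15−15)²/15 + (20−15)²/15
   = 0.2667 + 0.0667 + 0.2667 + 0.0000 + 1.6667
Sum = 2.267
df = 4. Since 2.267 < 11.143, we do not reject H₀.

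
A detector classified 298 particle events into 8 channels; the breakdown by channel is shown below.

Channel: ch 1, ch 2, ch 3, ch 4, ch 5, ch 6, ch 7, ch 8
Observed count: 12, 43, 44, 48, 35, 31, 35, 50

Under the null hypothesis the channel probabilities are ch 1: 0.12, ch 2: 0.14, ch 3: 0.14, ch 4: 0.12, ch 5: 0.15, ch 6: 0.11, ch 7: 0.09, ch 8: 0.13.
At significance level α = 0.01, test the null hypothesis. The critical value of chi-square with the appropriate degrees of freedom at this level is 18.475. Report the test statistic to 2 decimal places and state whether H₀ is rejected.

28.11; reject

Expected counts E_i = n·p_i: 298×0.12 = 35.76, 298×0.14 = 41.72, 298×0.14 = 41.72, 298×0.12 = 35.76, 298×0.15 = 44.7, 298×0.11 = 32.78, 298×0.09 = 26.82, 298×0.13 = 38.74.
χ² = (12−35.76)²/35.76 + (43−41.72)²/41.72 + (44−41.72)²/41.72 + (48−35.76)²/35.76 + (35−44.7)²/44.7 + (31−32.78)²/32.78 + (35−26.82)²/26.82 + (50−38.74)²/38.74
   = 15.787 + 0.039 + 0.125 + 4.190 + 2.105 + 0.097 + 2.495 + 3.273
Sum = 28.11
df = 7. Since 28.11 > 18.475, we reject H₀.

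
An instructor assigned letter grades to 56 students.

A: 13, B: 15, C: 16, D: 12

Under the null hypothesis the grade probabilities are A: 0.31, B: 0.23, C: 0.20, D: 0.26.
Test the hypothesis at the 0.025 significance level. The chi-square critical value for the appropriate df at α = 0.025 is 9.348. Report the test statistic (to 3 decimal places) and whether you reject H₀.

Expected counts E_i = n·p_i: 56×0.31 = 17.36, 56×0.23 = 12.88, 56×0.20 = 11.2, 56×0.26 = 14.56.
cat         O        E   (O−E)²/E
A          13    17.36     1.0950
B          15    12.88     0.3489
C          16     11.2     2.0571
D          12    14.56     0.4501
Sum = 3.951
df = 3. Since 3.951 < 9.348, we do not reject H₀.

3.951; do not reject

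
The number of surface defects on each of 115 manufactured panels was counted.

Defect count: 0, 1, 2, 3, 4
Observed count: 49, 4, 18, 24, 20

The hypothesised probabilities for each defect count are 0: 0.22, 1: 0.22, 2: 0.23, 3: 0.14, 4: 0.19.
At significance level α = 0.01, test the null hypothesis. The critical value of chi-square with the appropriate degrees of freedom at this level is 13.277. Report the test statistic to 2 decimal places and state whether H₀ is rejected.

Expected counts E_i = n·p_i: 115×0.22 = 25.3, 115×0.22 = 25.3, 115×0.23 = 26.45, 115×0.14 = 16.1, 115×0.19 = 21.85.
cat         O        E   (O−E)²/E
0          49     25.3     22.201
1           4     25.3     17.932
2          18    26.45      2.700
3          24     16.1      3.876
4          20    21.85      0.157
Sum = 46.87
df = 4. Since 46.87 > 13.277, we reject H₀.

46.87; reject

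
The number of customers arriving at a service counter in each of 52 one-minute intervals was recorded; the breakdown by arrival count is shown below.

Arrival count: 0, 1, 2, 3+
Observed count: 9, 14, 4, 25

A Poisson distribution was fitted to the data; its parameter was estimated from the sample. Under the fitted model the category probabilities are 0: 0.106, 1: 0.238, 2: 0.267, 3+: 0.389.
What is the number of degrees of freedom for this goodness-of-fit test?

2

There are k = 4 categories and 1 parameter estimated from the data, so df = 4 − 1 − 1 = 2.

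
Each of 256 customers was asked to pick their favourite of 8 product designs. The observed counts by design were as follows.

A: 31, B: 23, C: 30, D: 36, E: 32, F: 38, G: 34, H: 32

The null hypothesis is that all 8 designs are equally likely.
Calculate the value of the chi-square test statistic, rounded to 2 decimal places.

Expected count for each of the 8 categories: 256/8 = 32.
A: (31 − 32)²/32 = 1/32 = 0.031
B: (23 − 32)²/32 = 81/32 = 2.531
C: (30 − 32)²/32 = 4/32 = 0.125
D: (36 − 32)²/32 = 16/32 = 0.500
E: (32 − 32)²/32 = 0/32 = 0.000
F: (38 − 32)²/32 = 36/32 = 1.125
G: (34 − 32)²/32 = 4/32 = 0.125
H: (32 − 32)²/32 = 0/32 = 0.000
Sum = 4.44

4.44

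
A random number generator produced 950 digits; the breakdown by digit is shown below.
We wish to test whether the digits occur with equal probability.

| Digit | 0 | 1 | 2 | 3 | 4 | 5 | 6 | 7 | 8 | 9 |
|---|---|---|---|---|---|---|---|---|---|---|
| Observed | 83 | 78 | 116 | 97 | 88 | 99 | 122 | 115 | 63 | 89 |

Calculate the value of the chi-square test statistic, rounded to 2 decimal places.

Under H₀ each category has probability 1/10, so each expected count is 950/10 = 95.
cat         O        E   (O−E)²/E
0          83       95      1.516
1          78       95      3.042
2         116       95      4.642
3          97       95      0.042
4          88       95      0.516
5          99       95      0.168
6         122       95      7.674
7         115       95      4.211
8          63       95     10.779
9          89       95      0.379
Sum = 32.97

32.97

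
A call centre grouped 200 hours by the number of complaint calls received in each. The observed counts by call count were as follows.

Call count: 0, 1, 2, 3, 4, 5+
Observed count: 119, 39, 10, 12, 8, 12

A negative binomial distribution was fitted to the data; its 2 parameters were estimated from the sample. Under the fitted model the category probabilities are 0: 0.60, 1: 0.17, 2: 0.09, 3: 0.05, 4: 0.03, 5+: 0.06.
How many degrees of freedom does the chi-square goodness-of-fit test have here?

3

There are k = 6 categories and 2 parameters estimated from the data, so df = 6 − 1 − 2 = 3.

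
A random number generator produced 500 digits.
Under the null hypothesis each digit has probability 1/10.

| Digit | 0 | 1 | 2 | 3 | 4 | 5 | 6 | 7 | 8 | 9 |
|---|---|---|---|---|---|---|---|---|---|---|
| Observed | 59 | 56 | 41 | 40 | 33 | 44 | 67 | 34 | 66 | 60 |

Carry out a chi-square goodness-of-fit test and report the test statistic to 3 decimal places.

30.480

Expected count for each of the 10 categories: 500/10 = 50.
cat         O        E   (O−E)²/E
0          59       50     1.6200
1          56       50     0.7200
2          41       50     1.6200
3          40       50     2.0000
4          33       50     5.7800
5          44       50     0.7200
6          67       50     5.7800
7          34       50     5.1200
8          66       50     5.1200
9          60       50     2.0000
Sum = 30.480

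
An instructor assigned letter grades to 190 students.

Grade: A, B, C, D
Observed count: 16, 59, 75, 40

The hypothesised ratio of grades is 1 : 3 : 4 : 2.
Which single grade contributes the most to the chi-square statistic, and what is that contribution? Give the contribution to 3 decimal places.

A, 0.474

Ratio total = 10. Expected counts: 190×1/10 = 19, 190×3/10 = 57, 190×4/10 = 76, 190×2/10 = 38.
A: (16 − 19)²/19 = 9/19 = 0.4737
B: (59 − 57)²/57 = 4/57 = 0.0702
C: (75 − 76)²/76 = 1/76 = 0.0132
D: (40 − 38)²/38 = 4/38 = 0.1053
The largest term is for A: 0.474.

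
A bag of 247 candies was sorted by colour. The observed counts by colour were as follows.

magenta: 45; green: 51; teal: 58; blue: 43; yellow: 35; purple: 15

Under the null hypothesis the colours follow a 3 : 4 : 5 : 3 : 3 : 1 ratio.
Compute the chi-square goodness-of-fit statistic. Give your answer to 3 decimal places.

2.824

Ratio total = 19. Expected counts: 247×3/19 = 39, 247×4/19 = 52, 247×5/19 = 65, 247×3/19 = 39, 247×3/19 = 39, 247×1/19 = 13.
cat          O        E   (O−E)²/E
magenta     45       39     0.9231
green       51       52     0.0192
teal        58       65     0.7538
blue        43       39     0.4103
yellow      35       39     0.4103
purple      15       13     0.3077
Sum = 2.824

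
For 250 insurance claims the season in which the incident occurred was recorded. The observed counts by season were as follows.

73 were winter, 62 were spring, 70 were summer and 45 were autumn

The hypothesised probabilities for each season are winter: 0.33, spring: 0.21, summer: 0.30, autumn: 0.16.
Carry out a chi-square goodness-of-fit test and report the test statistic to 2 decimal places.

3.77

Expected counts E_i = n·p_i: 250×0.33 = 82.5, 250×0.21 = 52.5, 250×0.30 = 75, 250×0.16 = 40.
winter: (73 − 82.5)²/82.5 = 90.25/82.5 = 1.094
spring: (62 − 52.5)²/52.5 = 90.25/52.5 = 1.719
summer: (70 − 75)²/75 = 25/75 = 0.333
autumn: (45 − 40)²/40 = 25/40 = 0.625
Sum = 3.77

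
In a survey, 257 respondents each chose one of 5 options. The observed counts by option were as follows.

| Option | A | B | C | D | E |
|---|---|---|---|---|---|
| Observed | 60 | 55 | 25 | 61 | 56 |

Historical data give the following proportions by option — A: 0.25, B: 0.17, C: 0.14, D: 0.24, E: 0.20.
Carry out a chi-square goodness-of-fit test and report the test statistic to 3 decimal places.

6.979

Expected counts E_i = n·p_i: 257×0.25 = 64.25, 257×0.17 = 43.69, 257×0.14 = 35.98, 257×0.24 = 61.68, 257×0.20 = 51.4.
cat         O        E   (O−E)²/E
A          60    64.25     0.2811
B          55    43.69     2.9278
C          25    35.98     3.3508
D          61    61.68     0.0075
E          56     51.4     0.4117
Sum = 6.979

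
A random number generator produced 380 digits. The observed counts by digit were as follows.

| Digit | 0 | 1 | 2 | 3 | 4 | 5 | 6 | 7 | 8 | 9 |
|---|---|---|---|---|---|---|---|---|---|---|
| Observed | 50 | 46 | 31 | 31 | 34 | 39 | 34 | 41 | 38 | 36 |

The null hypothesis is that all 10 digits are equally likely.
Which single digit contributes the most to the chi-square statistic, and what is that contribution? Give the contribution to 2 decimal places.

0, 3.79

Under H₀ each category has probability 1/10, so each expected count is 380/10 = 38.
0: (50 − 38)²/38 = 144/38 = 3.789
1: (46 − 38)²/38 = 64/38 = 1.684
2: (31 − 38)²/38 = 49/38 = 1.289
3: (31 − 38)²/38 = 49/38 = 1.289
4: (34 − 38)²/38 = 16/38 = 0.421
5: (39 − 38)²/38 = 1/38 = 0.026
6: (34 − 38)²/38 = 16/38 = 0.421
7: (41 − 38)²/38 = 9/38 = 0.237
8: (38 − 38)²/38 = 0/38 = 0.000
9: (36 − 38)²/38 = 4/38 = 0.105
The largest term is for 0: 3.79.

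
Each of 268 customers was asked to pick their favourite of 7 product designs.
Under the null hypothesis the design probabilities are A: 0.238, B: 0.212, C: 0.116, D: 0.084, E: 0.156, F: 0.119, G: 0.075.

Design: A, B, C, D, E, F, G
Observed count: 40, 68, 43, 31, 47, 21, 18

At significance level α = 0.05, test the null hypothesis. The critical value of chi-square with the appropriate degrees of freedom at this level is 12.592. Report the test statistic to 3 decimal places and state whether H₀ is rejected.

Expected counts E_i = n·p_i: 268×0.238 = 63.784, 268×0.212 = 56.816, 268×0.116 = 31.088, 268×0.084 = 22.512, 268×0.156 = 41.808, 268×0.119 = 31.892, 268×0.075 = 20.1.
A: (40 − 63.784)²/63.784 = 565.678656/63.784 = 8.8687
B: (68 − 56.816)²/56.816 = 125.081856/56.816 = 2.2015
C: (43 − 31.088)²/31.088 = 141.895744/31.088 = 4.5643
D: (31 − 22.512)²/22.512 = 72.046144/22.512 = 3.2003
E: (47 − 41.808)²/41.808 = 26.956864/41.808 = 0.6448
F: (21 − 31.892)²/31.892 = 118.635664/31.892 = 3.7199
G: (18 − 20.1)²/20.1 = 4.41/20.1 = 0.2194
Sum = 23.419
df = 6. Since 23.419 > 12.592, we reject H₀.

23.419; reject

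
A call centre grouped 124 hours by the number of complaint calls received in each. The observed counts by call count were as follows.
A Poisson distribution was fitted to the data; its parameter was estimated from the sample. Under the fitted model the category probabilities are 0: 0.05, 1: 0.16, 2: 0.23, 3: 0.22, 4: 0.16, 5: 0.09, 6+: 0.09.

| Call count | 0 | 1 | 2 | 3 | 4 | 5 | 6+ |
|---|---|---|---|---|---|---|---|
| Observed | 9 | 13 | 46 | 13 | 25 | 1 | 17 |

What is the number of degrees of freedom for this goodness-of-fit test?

5

There are k = 7 categories and 1 parameter estimated from the data, so df = 7 − 1 − 1 = 5.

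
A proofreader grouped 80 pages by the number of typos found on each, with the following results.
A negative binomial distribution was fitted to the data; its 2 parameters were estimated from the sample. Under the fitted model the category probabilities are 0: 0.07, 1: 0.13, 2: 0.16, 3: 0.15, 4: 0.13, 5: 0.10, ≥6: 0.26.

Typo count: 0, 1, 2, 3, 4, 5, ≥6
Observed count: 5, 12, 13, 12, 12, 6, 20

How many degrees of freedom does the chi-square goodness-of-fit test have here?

There are k = 7 categories and 2 parameters estimated from the data, so df = 7 − 1 − 2 = 4.

4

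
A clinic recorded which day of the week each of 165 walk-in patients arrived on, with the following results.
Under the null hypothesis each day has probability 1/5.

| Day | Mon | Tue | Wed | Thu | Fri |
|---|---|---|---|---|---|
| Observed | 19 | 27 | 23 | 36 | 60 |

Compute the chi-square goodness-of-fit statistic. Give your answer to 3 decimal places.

Under H₀ each category has probability 1/5, so each expected count is 165/5 = 33.
χ² = (19−33)²/33 + (27−33)²/33 + (23−33)²/33 + (36−33)²/33 + (60−33)²/33
   = 5.9394 + 1.0909 + 3.0303 + 0.2727 + 22.0909
Sum = 32.424

32.424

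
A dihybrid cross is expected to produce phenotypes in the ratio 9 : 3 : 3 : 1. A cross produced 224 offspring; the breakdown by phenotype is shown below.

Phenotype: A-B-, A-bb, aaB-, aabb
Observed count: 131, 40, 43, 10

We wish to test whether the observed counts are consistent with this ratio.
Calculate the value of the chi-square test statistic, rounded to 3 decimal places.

Ratio total = 16. Expected counts: 224×9/16 = 126, 224×3/16 = 42, 224×3/16 = 42, 224×1/16 = 14.
χ² = (131−126)²/126 + (40−42)²/42 + (43−42)²/42 + (10−14)²/14
   = 0.1984 + 0.0952 + 0.0238 + 1.1429
Sum = 1.460

1.460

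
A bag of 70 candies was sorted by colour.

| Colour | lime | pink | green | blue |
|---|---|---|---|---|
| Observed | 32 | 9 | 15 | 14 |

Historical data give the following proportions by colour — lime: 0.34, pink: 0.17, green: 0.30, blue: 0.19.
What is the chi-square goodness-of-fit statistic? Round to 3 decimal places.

Expected counts E_i = n·p_i: 70×0.34 = 23.8, 70×0.17 = 11.9, 70×0.30 = 21, 70×0.19 = 13.3.
lime: (32 − 23.8)²/23.8 = 67.24/23.8 = 2.8252
pink: (9 − 11.9)²/11.9 = 8.41/11.9 = 0.7067
green: (15 − 21)²/21 = 36/21 = 1.7143
blue: (14 − 13.3)²/13.3 = 0.49/13.3 = 0.0368
Sum = 5.283

5.283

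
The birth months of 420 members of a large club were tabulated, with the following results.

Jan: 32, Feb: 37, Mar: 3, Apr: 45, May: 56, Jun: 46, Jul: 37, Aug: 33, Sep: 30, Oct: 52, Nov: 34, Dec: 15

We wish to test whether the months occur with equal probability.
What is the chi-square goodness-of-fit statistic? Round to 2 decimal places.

Expected count for each of the 12 categories: 420/12 = 35.
Jan: (32 − 35)²/35 = 9/35 = 0.257
Feb: (37 − 35)²/35 = 4/35 = 0.114
Mar: (3 − 35)²/35 = 1024/35 = 29.257
Apr: (45 − 35)²/35 = 100/35 = 2.857
May: (56 − 35)²/35 = 441/35 = 12.600
Jun: (46 − 35)²/35 = 121/35 = 3.457
Jul: (37 − 35)²/35 = 4/35 = 0.114
Aug: (33 − 35)²/35 = 4/35 = 0.114
Sep: (30 − 35)²/35 = 25/35 = 0.714
Oct: (52 − 35)²/35 = 289/35 = 8.257
Nov: (34 − 35)²/35 = 1/35 = 0.029
Dec: (15 − 35)²/35 = 400/35 = 11.429
Sum = 69.20

69.20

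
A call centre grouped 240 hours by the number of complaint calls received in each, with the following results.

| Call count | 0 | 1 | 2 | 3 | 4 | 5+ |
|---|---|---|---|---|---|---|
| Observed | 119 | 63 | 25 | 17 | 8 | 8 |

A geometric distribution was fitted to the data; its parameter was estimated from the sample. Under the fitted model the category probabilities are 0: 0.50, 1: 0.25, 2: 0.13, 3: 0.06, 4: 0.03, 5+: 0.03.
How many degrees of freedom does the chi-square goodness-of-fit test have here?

4

There are k = 6 categories and 1 parameter estimated from the data, so df = 6 − 1 − 1 = 4.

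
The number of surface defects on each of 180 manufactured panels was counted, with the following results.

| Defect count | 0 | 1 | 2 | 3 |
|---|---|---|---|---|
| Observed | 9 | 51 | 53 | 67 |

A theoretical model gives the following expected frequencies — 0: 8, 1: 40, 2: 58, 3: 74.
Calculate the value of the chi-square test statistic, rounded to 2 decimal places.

cat         O        E   (O−E)²/E
0           9        8      0.125
1          51       40      3.025
2          53       58      0.431
3          67       74      0.662
Sum = 4.24

4.24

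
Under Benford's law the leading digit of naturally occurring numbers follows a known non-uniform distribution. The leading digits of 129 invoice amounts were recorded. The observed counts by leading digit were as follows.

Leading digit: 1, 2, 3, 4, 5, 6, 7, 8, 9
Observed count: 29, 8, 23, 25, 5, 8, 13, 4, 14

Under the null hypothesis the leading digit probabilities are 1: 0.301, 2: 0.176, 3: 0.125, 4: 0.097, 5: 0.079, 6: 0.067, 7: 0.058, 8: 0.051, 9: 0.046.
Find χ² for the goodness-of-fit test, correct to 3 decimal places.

46.140

Expected counts E_i = n·p_i: 129×0.301 = 38.829, 129×0.176 = 22.704, 129×0.125 = 16.125, 129×0.097 = 12.513, 129×0.079 = 10.191, 129×0.067 = 8.643, 129×0.058 = 7.482, 129×0.051 = 6.579, 129×0.046 = 5.934.
cat         O        E   (O−E)²/E
1          29   38.829     2.4881
2           8   22.704     9.5229
3          23   16.125     2.9312
4          25   12.513    12.4611
5           5   10.191     2.6441
6           8    8.643     0.0478
7          13    7.482     4.0695
8           4    6.579     1.0110
9          14    5.934    10.9640
Sum = 46.140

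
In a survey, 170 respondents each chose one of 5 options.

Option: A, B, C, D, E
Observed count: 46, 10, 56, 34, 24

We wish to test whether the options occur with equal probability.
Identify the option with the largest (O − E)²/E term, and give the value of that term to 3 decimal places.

Under H₀ each category has probability 1/5, so each expected count is 170/5 = 34.
A: (46 − 34)²/34 = 144/34 = 4.2353
B: (10 − 34)²/34 = 576/34 = 16.9412
C: (56 − 34)²/34 = 484/34 = 14.2353
D: (34 − 34)²/34 = 0/34 = 0.0000
E: (24 − 34)²/34 = 100/34 = 2.9412
The largest term is for B: 16.941.

B, 16.941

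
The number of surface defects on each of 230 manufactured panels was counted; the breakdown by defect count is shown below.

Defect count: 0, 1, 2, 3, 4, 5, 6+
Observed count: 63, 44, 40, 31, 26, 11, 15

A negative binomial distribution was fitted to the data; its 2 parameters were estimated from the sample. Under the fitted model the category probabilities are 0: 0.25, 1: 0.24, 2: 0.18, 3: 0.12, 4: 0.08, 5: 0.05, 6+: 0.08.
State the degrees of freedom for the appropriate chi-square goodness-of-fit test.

There are k = 7 categories and 2 parameters estimated from the data, so df = 7 − 1 − 2 = 4.

4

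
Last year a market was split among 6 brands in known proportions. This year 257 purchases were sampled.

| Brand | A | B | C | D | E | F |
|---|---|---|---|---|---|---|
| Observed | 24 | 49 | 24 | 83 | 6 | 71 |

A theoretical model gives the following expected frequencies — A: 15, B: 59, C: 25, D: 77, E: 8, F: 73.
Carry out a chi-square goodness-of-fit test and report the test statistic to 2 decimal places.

8.16

cat         O        E   (O−E)²/E
A          24       15      5.400
B          49       59      1.695
C          24       25      0.040
D          83       77      0.468
E           6        8      0.500
F          71       73      0.055
Sum = 8.16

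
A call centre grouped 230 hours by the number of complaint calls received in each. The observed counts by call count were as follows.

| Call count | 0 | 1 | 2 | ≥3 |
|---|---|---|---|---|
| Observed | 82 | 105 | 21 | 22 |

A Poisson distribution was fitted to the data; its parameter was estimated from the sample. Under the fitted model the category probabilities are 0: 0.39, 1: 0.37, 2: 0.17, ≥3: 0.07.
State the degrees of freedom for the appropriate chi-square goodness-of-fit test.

2

There are k = 4 categories and 1 parameter estimated from the data, so df = 4 − 1 − 1 = 2.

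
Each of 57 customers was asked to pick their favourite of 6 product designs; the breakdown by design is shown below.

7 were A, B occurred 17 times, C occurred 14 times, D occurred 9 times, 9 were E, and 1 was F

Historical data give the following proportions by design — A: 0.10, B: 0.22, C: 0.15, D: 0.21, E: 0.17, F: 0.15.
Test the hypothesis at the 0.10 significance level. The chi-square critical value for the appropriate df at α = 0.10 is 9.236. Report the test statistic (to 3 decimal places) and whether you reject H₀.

Expected counts E_i = n·p_i: 57×0.10 = 5.7, 57×0.22 = 12.54, 57×0.15 = 8.55, 57×0.21 = 11.97, 57×0.17 = 9.69, 57×0.15 = 8.55.
χ² = (7−5.7)²/5.7 + (17−12.54)²/12.54 + (14−8.55)²/8.55 + (9−11.97)²/11.97 + (9−9.69)²/9.69 + (1−8.55)²/8.55
   = 0.2965 + 1.5863 + 3.4740 + 0.7369 + 0.0491 + 6.6670
Sum = 12.810
df = 5. Since 12.810 > 9.236, we reject H₀.

12.810; reject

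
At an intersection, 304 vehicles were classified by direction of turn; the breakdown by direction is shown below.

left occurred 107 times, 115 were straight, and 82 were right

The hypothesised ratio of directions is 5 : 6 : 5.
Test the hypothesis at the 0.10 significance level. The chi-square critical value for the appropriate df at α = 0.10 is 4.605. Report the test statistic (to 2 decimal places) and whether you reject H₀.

3.30; do not reject

Ratio total = 16. Expected counts: 304×5/16 = 95, 304×6/16 = 114, 304×5/16 = 95.
cat           O        E   (O−E)²/E
left        107       95      1.516
straight    115      114      0.009
right        82       95      1.779
Sum = 3.30
df = 2. Since 3.30 < 4.605, we do not reject H₀.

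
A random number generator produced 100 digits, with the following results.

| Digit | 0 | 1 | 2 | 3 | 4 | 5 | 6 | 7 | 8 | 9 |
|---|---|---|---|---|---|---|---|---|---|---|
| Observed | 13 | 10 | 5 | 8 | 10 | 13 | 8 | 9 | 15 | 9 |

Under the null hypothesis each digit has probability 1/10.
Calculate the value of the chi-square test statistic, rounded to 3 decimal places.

7.800

Expected count for each of the 10 categories: 100/10 = 10.
χ² = (13−10)²/10 + (10−10)²/10 + (5−10)²/10 + (8−10)²/10 + (10−10)²/10 + (13−10)²/10 + (8−10)²/10 + (9−10)²/10 + (15−10)²/10 + (9−10)²/10
   = 0.9000 + 0.0000 + 2.5000 + 0.4000 + 0.0000 + 0.9000 + 0.4000 + 0.1000 + 2.5000 + 0.1000
Sum = 7.800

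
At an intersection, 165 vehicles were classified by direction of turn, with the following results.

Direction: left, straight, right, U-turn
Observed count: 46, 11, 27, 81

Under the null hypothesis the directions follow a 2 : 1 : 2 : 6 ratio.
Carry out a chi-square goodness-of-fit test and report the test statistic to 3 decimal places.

Ratio total = 11. Expected counts: 165×2/11 = 30, 165×1/11 = 15, 165×2/11 = 30, 165×6/11 = 90.
χ² = (46−30)²/30 + (11−15)²/15 + (27−30)²/30 + (81−90)²/90
   = 8.5333 + 1.0667 + 0.3000 + 0.9000
Sum = 10.800

10.800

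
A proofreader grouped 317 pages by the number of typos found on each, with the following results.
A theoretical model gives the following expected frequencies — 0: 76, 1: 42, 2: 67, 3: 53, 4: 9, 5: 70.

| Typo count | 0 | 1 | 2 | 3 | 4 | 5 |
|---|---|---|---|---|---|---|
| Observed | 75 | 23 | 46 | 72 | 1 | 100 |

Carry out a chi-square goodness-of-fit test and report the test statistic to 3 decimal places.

χ² = (75−76)²/76 + (23−42)²/42 + (46−67)²/67 + (72−53)²/53 + (1−9)²/9 + (100−70)²/70
   = 0.0132 + 8.5952 + 6.5821 + 6.8113 + 7.1111 + 12.8571
Sum = 41.970

41.970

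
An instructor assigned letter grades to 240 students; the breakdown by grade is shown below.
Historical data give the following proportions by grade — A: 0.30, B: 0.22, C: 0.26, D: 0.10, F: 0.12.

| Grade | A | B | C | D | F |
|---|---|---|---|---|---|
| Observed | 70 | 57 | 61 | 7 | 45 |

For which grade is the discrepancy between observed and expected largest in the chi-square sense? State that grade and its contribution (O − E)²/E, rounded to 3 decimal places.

D, 12.042

Expected counts E_i = n·p_i: 240×0.30 = 72, 240×0.22 = 52.8, 240×0.26 = 62.4, 240×0.10 = 24, 240×0.12 = 28.8.
A: (70 − 72)²/72 = 4/72 = 0.0556
B: (57 − 52.8)²/52.8 = 17.64/52.8 = 0.3341
C: (61 − 62.4)²/62.4 = 1.96/62.4 = 0.0314
D: (7 − 24)²/24 = 289/24 = 12.0417
F: (45 − 28.8)²/28.8 = 262.44/28.8 = 9.1125
The largest term is for D: 12.042.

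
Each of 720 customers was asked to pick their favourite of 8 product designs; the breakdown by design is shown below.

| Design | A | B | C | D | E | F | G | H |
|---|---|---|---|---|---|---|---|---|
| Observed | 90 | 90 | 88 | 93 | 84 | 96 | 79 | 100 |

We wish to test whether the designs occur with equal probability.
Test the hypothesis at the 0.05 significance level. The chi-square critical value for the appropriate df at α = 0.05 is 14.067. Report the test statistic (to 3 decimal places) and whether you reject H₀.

3.400; do not reject

Under H₀ each category has probability 1/8, so each expected count is 720/8 = 90.
χ² = (90−90)²/90 + (90−90)²/90 + (88−90)²/90 + (93−90)²/90 + (84−90)²/90 + (96−90)²/90 + (79−90)²/90 + (100−90)²/90
   = 0.0000 + 0.0000 + 0.0444 + 0.1000 + 0.4000 + 0.4000 + 1.3444 + 1.1111
Sum = 3.400
df = 7. Since 3.400 < 14.067, we do not reject H₀.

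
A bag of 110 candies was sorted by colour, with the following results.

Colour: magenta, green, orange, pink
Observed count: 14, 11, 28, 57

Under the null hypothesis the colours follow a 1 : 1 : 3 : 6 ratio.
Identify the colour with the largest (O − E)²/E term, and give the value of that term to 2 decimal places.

magenta, 1.60

Ratio total = 11. Expected counts: 110×1/11 = 10, 110×1/11 = 10, 110×3/11 = 30, 110×6/11 = 60.
magenta: (14 − 10)²/10 = 16/10 = 1.600
green: (11 − 10)²/10 = 1/10 = 0.100
orange: (28 − 30)²/30 = 4/30 = 0.133
pink: (57 − 60)²/60 = 9/60 = 0.150
The largest term is for magenta: 1.60.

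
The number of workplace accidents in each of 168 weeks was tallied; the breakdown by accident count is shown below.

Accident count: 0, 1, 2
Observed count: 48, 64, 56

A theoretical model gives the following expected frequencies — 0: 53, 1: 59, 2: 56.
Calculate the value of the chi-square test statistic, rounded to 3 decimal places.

0.895

0: (48 − 53)²/53 = 25/53 = 0.4717
1: (64 − 59)²/59 = 25/59 = 0.4237
2: (56 − 56)²/56 = 0/56 = 0.0000
Sum = 0.895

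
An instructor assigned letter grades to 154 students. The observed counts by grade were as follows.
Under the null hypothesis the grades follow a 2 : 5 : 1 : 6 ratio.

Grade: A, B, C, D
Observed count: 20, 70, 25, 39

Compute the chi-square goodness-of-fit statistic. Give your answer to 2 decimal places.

Ratio total = 14. Expected counts: 154×2/14 = 22, 154×5/14 = 55, 154×1/14 = 11, 154×6/14 = 66.
A: (20 − 22)²/22 = 4/22 = 0.182
B: (70 − 55)²/55 = 225/55 = 4.091
C: (25 − 11)²/11 = 196/11 = 17.818
D: (39 − 66)²/66 = 729/66 = 11.045
Sum = 33.14

33.14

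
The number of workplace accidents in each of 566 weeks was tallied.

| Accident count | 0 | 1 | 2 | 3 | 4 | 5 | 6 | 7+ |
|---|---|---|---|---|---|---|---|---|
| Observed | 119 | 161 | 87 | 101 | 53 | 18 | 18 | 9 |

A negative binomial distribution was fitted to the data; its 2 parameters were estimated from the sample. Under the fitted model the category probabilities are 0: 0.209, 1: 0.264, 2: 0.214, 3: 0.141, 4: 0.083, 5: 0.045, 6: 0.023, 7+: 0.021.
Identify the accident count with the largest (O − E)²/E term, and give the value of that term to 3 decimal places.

2, 9.614

Expected counts E_i = n·p_i: 566×0.209 = 118.294, 566×0.264 = 149.424, 566×0.214 = 121.124, 566×0.141 = 79.806, 566×0.083 = 46.978, 566×0.045 = 25.47, 566×0.023 = 13.018, 566×0.021 = 11.886.
χ² = (119−118.294)²/118.294 + (161−149.424)²/149.424 + (87−121.124)²/121.124 + (101−79.806)²/79.806 + (53−46.978)²/46.978 + (18−25.47)²/25.47 + (18−13.018)²/13.018 + (9−11.886)²/11.886
   = 0.0042 + 0.8968 + 9.6137 + 5.6285 + 0.7719 + 2.1908 + 1.9066 + 0.7007
The largest term is for 2: 9.614.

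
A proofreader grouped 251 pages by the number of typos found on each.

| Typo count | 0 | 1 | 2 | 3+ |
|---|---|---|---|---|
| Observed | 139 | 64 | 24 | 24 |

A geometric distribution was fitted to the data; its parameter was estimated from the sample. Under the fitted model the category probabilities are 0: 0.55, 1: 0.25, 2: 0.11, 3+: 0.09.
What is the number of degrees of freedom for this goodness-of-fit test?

2

There are k = 4 categories and 1 parameter estimated from the data, so df = 4 − 1 − 1 = 2.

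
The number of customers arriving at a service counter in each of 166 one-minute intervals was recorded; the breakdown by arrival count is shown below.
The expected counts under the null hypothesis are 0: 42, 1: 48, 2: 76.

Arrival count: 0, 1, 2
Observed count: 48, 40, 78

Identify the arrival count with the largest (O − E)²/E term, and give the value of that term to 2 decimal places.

1, 1.33

0: (48 − 42)²/42 = 36/42 = 0.857
1: (40 − 48)²/48 = 64/48 = 1.333
2: (78 − 76)²/76 = 4/76 = 0.053
The largest term is for 1: 1.33.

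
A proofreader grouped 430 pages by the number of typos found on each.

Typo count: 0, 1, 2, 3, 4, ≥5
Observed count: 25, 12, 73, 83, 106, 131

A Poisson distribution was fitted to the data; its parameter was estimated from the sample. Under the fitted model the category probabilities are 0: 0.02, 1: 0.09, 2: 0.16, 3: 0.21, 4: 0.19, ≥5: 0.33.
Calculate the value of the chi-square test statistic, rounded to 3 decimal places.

58.607

Expected counts E_i = n·p_i: 430×0.02 = 8.6, 430×0.09 = 38.7, 430×0.16 = 68.8, 430×0.21 = 90.3, 430×0.19 = 81.7, 430×0.33 = 141.9.
cat         O        E   (O−E)²/E
0          25      8.6    31.2744
1          12     38.7    18.4209
2          73     68.8     0.2564
3          83     90.3     0.5901
4         106     81.7     7.2275
≥5        131    141.9     0.8373
Sum = 58.607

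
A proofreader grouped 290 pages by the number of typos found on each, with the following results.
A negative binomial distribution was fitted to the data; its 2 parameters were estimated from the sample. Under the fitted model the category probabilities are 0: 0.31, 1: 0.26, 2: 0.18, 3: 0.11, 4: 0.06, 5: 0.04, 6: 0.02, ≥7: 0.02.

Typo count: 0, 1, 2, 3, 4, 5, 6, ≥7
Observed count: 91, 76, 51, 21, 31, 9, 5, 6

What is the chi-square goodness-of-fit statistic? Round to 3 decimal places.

Expected counts E_i = n·p_i: 290×0.31 = 89.9, 290×0.26 = 75.4, 290×0.18 = 52.2, 290×0.11 = 31.9, 290×0.06 = 17.4, 290×0.04 = 11.6, 290×0.02 = 5.8, 290×0.02 = 5.8.
cat         O        E   (O−E)²/E
0          91     89.9     0.0135
1          76     75.4     0.0048
2          51     52.2     0.0276
3          21     31.9     3.7245
4          31     17.4    10.6299
5           9     11.6     0.5828
6           5      5.8     0.1103
≥7          6      5.8     0.0069
Sum = 15.100

15.100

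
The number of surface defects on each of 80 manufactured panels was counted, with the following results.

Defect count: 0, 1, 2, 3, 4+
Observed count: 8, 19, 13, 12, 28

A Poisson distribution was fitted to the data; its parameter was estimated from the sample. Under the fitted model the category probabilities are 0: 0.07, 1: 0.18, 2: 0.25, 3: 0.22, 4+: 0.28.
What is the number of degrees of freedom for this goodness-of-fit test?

3

There are k = 5 categories and 1 parameter estimated from the data, so df = 5 − 1 − 1 = 3.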